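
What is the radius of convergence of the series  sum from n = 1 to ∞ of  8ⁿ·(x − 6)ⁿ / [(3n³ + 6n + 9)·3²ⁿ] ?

R = 9/8

Ratio test: |a_{n+1}/a_n| = [(3n³ + 6n + 9)/(3(n+1)³ + 6(n+1) + 9)] · 8/9 → 8/9 as n → ∞.
Thus R = 1/(8/9) = 9/8.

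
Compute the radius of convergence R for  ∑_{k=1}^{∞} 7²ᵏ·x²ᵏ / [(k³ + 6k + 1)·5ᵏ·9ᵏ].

R = 3√5/7

By the ratio test, |a_{k+1}/a_k| = [(k³ + 6k + 1)/((k+1)³ + 6(k+1) + 1)] · 49/(5·9) → 49/45.
Writing y = x², the series in y has radius 45/49, so |x| < √(45/49) and R = 3√5/7.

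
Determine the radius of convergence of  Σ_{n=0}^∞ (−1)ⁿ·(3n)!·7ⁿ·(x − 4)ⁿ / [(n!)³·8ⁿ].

R = 8/189

Apply the ratio test: |a_{n+1}| / |a_n| = (3n+1)·(3n+2)·(3n+3)/(n+1)³ · 7/8, which tends to 189/8 as n → ∞.
Convergence for |x − 4| · 189/8 < 1, i.e. |x − 4| < 8/189. So R = 8/189.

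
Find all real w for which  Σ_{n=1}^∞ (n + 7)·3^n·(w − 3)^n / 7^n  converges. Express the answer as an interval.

(2/3, 16/3)

The ratio of consecutive coefficients is [((n+1) + 7)/(n + 7)] · 3/7 → 3/7.
Convergence for |w − 3| · 3/7 < 1, i.e. |w − 3| < 7/3. So R = 7/3.
At w = 16/3: the terms do not tend to 0, so the series diverges.
At w = 2/3: the n-th term does not approach 0; divergence by the term test.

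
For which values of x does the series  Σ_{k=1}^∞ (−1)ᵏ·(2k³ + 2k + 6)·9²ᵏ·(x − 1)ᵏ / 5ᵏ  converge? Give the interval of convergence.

(76/81, 86/81)

Ratio test: |a_{k+1}/a_k| = [(2(k+1)³ + 2(k+1) + 6)/(2k³ + 2k + 6)] · 81/5 → 81/5 as k → ∞.
The series converges when 81/5 · |x − 1| < 1, giving R = 5/81.
At x = 86/81: the k-th term does not approach 0; divergence by the term test.
Check x = 76/81: the terms do not tend to 0, so the series diverges.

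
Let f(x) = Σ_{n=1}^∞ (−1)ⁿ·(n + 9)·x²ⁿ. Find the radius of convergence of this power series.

The ratio of consecutive coefficients is ((n+1) + 9)/(n + 9) → 1.
Since the exponent of x increases by 2 each term, convergence requires |x|² < 1, hence R = 1.

R = 1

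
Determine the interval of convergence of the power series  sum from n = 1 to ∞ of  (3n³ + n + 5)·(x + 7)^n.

(-8, -6)

Apply the ratio test: |a_{n+1}| / |a_n| = (3(n+1)³ + (n+1) + 5)/(3n³ + n + 5), which tends to 1 as n → ∞.
Hence R = 1.
When x = -6, the n-th term does not approach 0; divergence by the term test.
Check x = -8: the n-th term does not approach 0; divergence by the term test.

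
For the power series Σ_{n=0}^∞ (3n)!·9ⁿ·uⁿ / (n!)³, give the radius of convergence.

Ratio test: |a_{n+1}/a_n| = (3n+1)·(3n+2)·(3n+3)/(n+1)³ · 9 → 243 as n → ∞.
Hence the series converges for |u| < 1/(243) = 1/243, so the radius of convergence is 1/243.

R = 1/243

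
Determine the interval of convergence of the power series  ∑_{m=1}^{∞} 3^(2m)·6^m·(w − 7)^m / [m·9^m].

[41/6, 43/6)

Ratio test: |a_{m+1}/a_m| = [m/(m+1)] · 9·6/9 → 6 as m → ∞.
Convergence for |w − 7| · 6 < 1, i.e. |w − 7| < 1/6. So R = 1/6.
Endpoint w = 43/6: the terms are asymptotic to a nonzero constant times 1/m, so the series diverges by limit comparison with Σ 1/m.
Endpoint w = 41/6: the terms alternate in sign and decrease monotonically to 0 in absolute value (size ~ c/m), so the alternating series test gives convergence.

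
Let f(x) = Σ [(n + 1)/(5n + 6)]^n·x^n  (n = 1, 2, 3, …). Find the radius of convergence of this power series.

R = 5

Root test: |a_n|^(1/n) = (n + 1)/(5n + 6) → 1/5.
Thus R = 1/(1/5) = 5.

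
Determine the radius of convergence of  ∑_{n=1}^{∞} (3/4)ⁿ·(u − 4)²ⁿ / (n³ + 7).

By the ratio test, |a_{n+1}/a_n| = [(n³ + 7)/((n+1)³ + 7)] · 3/4 → 3/4.
Successive powers of (u − 4) differ by 2, so the series converges when |u − 4|² · 3/4 < 1, i.e. |u − 4| < √(4/3). So R = 2√3/3.

R = 2√3/3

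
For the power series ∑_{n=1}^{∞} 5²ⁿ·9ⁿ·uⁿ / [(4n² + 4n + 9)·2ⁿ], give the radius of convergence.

R = 2/225

Apply the ratio test: |a_{n+1}| / |a_n| = [(4n² + 4n + 9)/(4(n+1)² + 4(n+1) + 9)] · 25·9/2, which tends to 225/2 as n → ∞.
Thus R = 1/(225/2) = 2/225.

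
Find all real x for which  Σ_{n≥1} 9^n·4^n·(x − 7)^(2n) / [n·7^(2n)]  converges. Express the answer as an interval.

(35/6, 49/6)

The ratio of consecutive coefficients is [n/(n+1)] · 9·4/49 → 36/49.
Since the exponent of (x − 7) increases by 2 each term, convergence requires |x − 7|² < 49/36, hence R = 7/6.
Check x = 49/6: the terms are asymptotic to a nonzero constant times 1/n, so the series diverges by limit comparison with Σ 1/n.
Check x = 35/6: the terms are asymptotic to a nonzero constant times 1/n, so the series diverges by limit comparison with Σ 1/n.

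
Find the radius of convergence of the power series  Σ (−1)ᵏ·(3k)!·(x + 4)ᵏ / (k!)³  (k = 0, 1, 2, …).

R = 1/27

Apply the ratio test: |a_{k+1}| / |a_k| = (3k+1)·(3k+2)·(3k+3)/(k+1)³, which tends to 27 as k → ∞.
Hence the series converges for |x + 4| < 1/(27) = 1/27, so the radius of convergence is 1/27.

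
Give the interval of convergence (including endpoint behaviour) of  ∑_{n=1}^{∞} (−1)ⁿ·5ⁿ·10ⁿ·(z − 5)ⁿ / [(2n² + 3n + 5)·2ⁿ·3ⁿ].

[122/25, 128/25]

By the ratio test, |a_{n+1}/a_n| = [(2n² + 3n + 5)/(2(n+1)² + 3(n+1) + 5)] · 5·10/(2·3) → 25/3.
Convergence for |z − 5| · 25/3 < 1, i.e. |z − 5| < 3/25. So R = 3/25.
Endpoint z = 128/25: the series is dominated by a constant times Σ 1/n², which converges (p = 2 > 1).
Endpoint z = 122/25: the terms are on the order of 1/n², so the series converges absolutely by comparison with the p-series (p = 2 > 1).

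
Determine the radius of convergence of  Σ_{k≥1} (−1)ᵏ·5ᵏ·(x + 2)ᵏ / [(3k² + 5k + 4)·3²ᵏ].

Apply the ratio test: |a_{k+1}| / |a_k| = [(3k² + 5k + 4)/(3(k+1)² + 5(k+1) + 4)] · 5/9, which tends to 5/9 as k → ∞.
Convergence for |x + 2| · 5/9 < 1, i.e. |x + 2| < 9/5. So R = 9/5.

R = 9/5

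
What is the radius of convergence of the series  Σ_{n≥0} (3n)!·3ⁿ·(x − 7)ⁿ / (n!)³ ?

Apply the ratio test: |a_{n+1}| / |a_n| = (3n+1)·(3n+2)·(3n+3)/(n+1)³ · 3, which tends to 81 as n → ∞.
Convergence for |x − 7| · 81 < 1, i.e. |x − 7| < 1/81. So R = 1/81.

R = 1/81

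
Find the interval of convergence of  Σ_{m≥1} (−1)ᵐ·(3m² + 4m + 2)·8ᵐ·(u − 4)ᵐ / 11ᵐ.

(21/8, 43/8)

Apply the ratio test: |a_{m+1}| / |a_m| = [(3(m+1)² + 4(m+1) + 2)/(3m² + 4m + 2)] · 8/11, which tends to 8/11 as m → ∞.
Thus R = 1/(8/11) = 11/8.
Endpoint u = 43/8: the m-th term does not approach 0; divergence by the term test.
At u = 21/8: the m-th term does not approach 0; divergence by the term test.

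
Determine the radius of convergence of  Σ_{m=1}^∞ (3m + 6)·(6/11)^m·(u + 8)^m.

By the ratio test, |a_{m+1}/a_m| = [(3(m+1) + 6)/(3m + 6)] · 6/11 → 6/11.
Convergence for |u + 8| · 6/11 < 1, i.e. |u + 8| < 11/6. So R = 11/6.

R = 11/6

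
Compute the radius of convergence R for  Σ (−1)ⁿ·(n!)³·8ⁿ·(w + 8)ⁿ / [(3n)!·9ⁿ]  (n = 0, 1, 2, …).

R = 243/8

Ratio test: |a_{n+1}/a_n| = (n+1)³/[(3n+1)·(3n+2)·(3n+3)] · 8/9 → 8/243 as n → ∞.
Thus R = 1/(8/243) = 243/8.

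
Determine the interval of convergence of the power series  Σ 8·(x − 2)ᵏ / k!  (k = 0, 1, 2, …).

(−∞, ∞)

By the ratio test, |a_{k+1}/a_k| = 8/8 · 1/(k+1) → 0.
Since the limit is 0 < 1 for every x, the series converges on all of ℝ and R = ∞.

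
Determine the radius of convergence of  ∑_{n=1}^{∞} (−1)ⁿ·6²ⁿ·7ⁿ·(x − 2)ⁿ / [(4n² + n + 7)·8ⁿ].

By the ratio test, |a_{n+1}/a_n| = [(4n² + n + 7)/(4(n+1)² + (n+1) + 7)] · 36·7/8 → 63/2.
Thus R = 1/(63/2) = 2/63.

R = 2/63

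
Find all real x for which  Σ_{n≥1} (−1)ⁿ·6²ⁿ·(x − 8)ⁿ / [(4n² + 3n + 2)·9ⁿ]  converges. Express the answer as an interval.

Ratio test: |a_{n+1}/a_n| = [(4n² + 3n + 2)/(4(n+1)² + 3(n+1) + 2)] · 36/9 → 4 as n → ∞.
Thus R = 1/(4) = 1/4.
When x = 33/4, the terms are on the order of 1/n², so the series converges absolutely by comparison with the p-series (p = 2 > 1).
When x = 31/4, absolute convergence follows by limit comparison with Σ 1/n².

[31/4, 33/4]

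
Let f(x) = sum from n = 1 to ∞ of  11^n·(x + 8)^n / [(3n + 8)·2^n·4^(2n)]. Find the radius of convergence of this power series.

The ratio of consecutive coefficients is [(3n + 8)/(3(n+1) + 8)] · 11/(2·16) → 11/32.
Convergence for |x + 8| · 11/32 < 1, i.e. |x + 8| < 32/11. So R = 32/11.

R = 32/11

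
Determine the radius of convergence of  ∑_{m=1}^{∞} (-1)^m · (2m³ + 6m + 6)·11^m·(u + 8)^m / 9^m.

R = 9/11

Apply the ratio test: |a_{m+1}| / |a_m| = [(2(m+1)³ + 6(m+1) + 6)/(2m³ + 6m + 6)] · 11/9, which tends to 11/9 as m → ∞.
Convergence for |u + 8| · 11/9 < 1, i.e. |u + 8| < 9/11. So R = 9/11.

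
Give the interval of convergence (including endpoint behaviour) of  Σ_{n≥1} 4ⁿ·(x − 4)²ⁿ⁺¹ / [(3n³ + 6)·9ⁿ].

[5/2, 11/2]

By the ratio test, |a_{n+1}/a_n| = [(3n³ + 6)/(3(n+1)³ + 6)] · 4/9 → 4/9.
Successive powers of (x − 4) differ by 2, so the series converges when |x − 4|² · 4/9 < 1, i.e. |x − 4| < √(9/4) = 3/2. So R = 3/2.
At x = 11/2: the series is dominated by a constant times Σ 1/n³, which converges (p = 3 > 1).
Check x = 5/2: the terms are on the order of 1/n³, so the series converges absolutely by comparison with the p-series (p = 3 > 1).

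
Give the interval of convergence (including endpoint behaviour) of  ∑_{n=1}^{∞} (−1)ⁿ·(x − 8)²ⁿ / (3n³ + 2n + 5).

[7, 9]

The ratio of consecutive coefficients is (3n³ + 2n + 5)/(3(n+1)³ + 2(n+1) + 5) → 1.
Since the exponent of (x − 8) increases by 2 each term, convergence requires |x − 8|² < 1, hence R = 1.
When x = 9, the terms are on the order of 1/n³, so the series converges absolutely by comparison with the p-series (p = 3 > 1).
When x = 7, absolute convergence follows by limit comparison with Σ 1/n³.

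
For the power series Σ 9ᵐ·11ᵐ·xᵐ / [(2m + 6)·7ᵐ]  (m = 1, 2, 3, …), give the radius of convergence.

R = 7/99

Apply the ratio test: |a_{m+1}| / |a_m| = [(2m + 6)/(2(m+1) + 6)] · 9·11/7, which tends to 99/7 as m → ∞.
Thus R = 1/(99/7) = 7/99.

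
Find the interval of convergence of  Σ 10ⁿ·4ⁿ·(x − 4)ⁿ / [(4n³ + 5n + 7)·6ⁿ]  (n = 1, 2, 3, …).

[77/20, 83/20]

Ratio test: |a_{n+1}/a_n| = [(4n³ + 5n + 7)/(4(n+1)³ + 5(n+1) + 7)] · 10·4/6 → 20/3 as n → ∞.
Thus R = 1/(20/3) = 3/20.
At x = 83/20: the terms are on the order of 1/n³, so the series converges absolutely by comparison with the p-series (p = 3 > 1).
Endpoint x = 77/20: the series is dominated by a constant times Σ 1/n³, which converges (p = 3 > 1).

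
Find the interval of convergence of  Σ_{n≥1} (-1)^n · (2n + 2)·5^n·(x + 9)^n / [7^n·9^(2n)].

Ratio test: |a_{n+1}/a_n| = [(2(n+1) + 2)/(2n + 2)] · 5/(7·81) → 5/567 as n → ∞.
Thus R = 1/(5/567) = 567/5.
When x = 522/5, the terms do not tend to 0, so the series diverges.
Check x = -612/5: the terms have absolute value of order n, which does not tend to 0, so the series diverges by the divergence test.

(-612/5, 522/5)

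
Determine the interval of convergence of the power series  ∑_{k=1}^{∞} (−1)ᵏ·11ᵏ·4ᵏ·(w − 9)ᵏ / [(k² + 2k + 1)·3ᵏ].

[393/44, 399/44]

By the ratio test, |a_{k+1}/a_k| = [(k² + 2k + 1)/((k+1)² + 2(k+1) + 1)] · 11·4/3 → 44/3.
The series converges when 44/3 · |w − 9| < 1, giving R = 3/44.
Endpoint w = 399/44: absolute convergence follows by limit comparison with Σ 1/k².
At w = 393/44: the series is dominated by a constant times Σ 1/k², which converges (p = 2 > 1).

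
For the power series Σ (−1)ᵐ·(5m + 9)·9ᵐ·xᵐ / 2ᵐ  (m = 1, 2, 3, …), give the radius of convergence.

R = 2/9

The ratio of consecutive coefficients is [(5(m+1) + 9)/(5m + 9)] · 9/2 → 9/2.
Convergence for |x| · 9/2 < 1, i.e. |x| < 2/9. So R = 2/9.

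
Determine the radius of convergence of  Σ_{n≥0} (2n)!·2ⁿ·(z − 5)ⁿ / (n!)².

R = 1/8

The ratio of consecutive coefficients is (2n+1)·(2n+2)/(n+1)² · 2 → 8.
Hence the series converges for |z − 5| < 1/(8) = 1/8, so the radius of convergence is 1/8.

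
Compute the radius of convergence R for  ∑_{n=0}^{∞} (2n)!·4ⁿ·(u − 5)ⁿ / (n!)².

The ratio of consecutive coefficients is (2n+1)·(2n+2)/(n+1)² · 4 → 16.
The series converges when 16 · |u − 5| < 1, giving R = 1/16.

R = 1/16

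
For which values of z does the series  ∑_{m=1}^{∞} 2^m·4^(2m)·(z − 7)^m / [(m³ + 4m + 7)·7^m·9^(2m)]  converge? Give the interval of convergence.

By the ratio test, |a_{m+1}/a_m| = [(m³ + 4m + 7)/((m+1)³ + 4(m+1) + 7)] · 2·16/(7·81) → 32/567.
Hence the series converges for |z − 7| < 1/(32/567) = 567/32, so the radius of convergence is 567/32.
At z = 791/32: absolute convergence follows by limit comparison with Σ 1/m³.
At z = -343/32: absolute convergence follows by limit comparison with Σ 1/m³.

[-343/32, 791/32]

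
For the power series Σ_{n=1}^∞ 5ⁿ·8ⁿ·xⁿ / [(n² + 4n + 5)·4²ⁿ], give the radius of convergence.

R = 2/5

Apply the ratio test: |a_{n+1}| / |a_n| = [(n² + 4n + 5)/((n+1)² + 4(n+1) + 5)] · 5·8/16, which tends to 5/2 as n → ∞.
Convergence for |x| · 5/2 < 1, i.e. |x| < 2/5. So R = 2/5.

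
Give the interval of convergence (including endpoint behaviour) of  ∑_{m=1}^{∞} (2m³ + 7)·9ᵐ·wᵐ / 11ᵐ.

(-11/9, 11/9)

By the ratio test, |a_{m+1}/a_m| = [(2(m+1)³ + 7)/(2m³ + 7)] · 9/11 → 9/11.
Hence the series converges for |w| < 1/(9/11) = 11/9, so the radius of convergence is 11/9.
At w = 11/9: the m-th term does not approach 0; divergence by the term test.
When w = -11/9, the m-th term does not approach 0; divergence by the term test.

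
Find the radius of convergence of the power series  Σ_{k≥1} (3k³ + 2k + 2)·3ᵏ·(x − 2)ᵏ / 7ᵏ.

R = 7/3

Ratio test: |a_{k+1}/a_k| = [(3(k+1)³ + 2(k+1) + 2)/(3k³ + 2k + 2)] · 3/7 → 3/7 as k → ∞.
Hence the series converges for |x − 2| < 1/(3/7) = 7/3, so the radius of convergence is 7/3.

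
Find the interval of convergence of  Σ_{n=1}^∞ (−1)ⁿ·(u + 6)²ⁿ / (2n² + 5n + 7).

Ratio test: |a_{n+1}/a_n| = (2n² + 5n + 7)/(2(n+1)² + 5(n+1) + 7) → 1 as n → ∞.
Since the exponent of (u + 6) increases by 2 each term, convergence requires |u + 6|² < 1, hence R = 1.
Check u = -5: the series is dominated by a constant times Σ 1/n², which converges (p = 2 > 1).
At u = -7: the terms are on the order of 1/n², so the series converges absolutely by comparison with the p-series (p = 2 > 1).

[-7, -5]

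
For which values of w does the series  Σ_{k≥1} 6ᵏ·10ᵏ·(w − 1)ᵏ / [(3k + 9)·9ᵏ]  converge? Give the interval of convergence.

By the ratio test, |a_{k+1}/a_k| = [(3k + 9)/(3(k+1) + 9)] · 6·10/9 → 20/3.
Thus R = 1/(20/3) = 3/20.
When w = 23/20, the terms behave like c/k; limit comparison with the harmonic series gives divergence.
At w = 17/20: an alternating series whose terms decrease to 0 in absolute value, so it converges by the Leibniz criterion.

[17/20, 23/20)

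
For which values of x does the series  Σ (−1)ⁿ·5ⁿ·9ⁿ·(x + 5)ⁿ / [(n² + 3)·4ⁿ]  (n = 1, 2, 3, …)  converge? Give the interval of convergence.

[-229/45, -221/45]

By the ratio test, |a_{n+1}/a_n| = [(n² + 3)/((n+1)² + 3)] · 5·9/4 → 45/4.
Thus R = 1/(45/4) = 4/45.
Endpoint x = -221/45: the series is dominated by a constant times Σ 1/n², which converges (p = 2 > 1).
When x = -229/45, the series is dominated by a constant times Σ 1/n², which converges (p = 2 > 1).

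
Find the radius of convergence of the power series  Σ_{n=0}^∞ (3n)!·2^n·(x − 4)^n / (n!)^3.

R = 1/54

The ratio of consecutive coefficients is (3n+1)·(3n+2)·(3n+3)/(n+1)³ · 2 → 54.
The series converges when 54 · |x − 4| < 1, giving R = 1/54.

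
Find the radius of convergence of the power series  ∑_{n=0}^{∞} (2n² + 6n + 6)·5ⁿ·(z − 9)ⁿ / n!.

By the ratio test, |a_{n+1}/a_n| = (2(n+1)² + 6(n+1) + 6)/(2n² + 6n + 6) · 5 · 1/(n+1) → 0.
The limit is 0, so the series converges for all z; R = ∞.

R = ∞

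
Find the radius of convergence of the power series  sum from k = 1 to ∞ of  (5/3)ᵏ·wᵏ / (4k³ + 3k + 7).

R = 3/5

Apply the ratio test: |a_{k+1}| / |a_k| = [(4k³ + 3k + 7)/(4(k+1)³ + 3(k+1) + 7)] · 5/3, which tends to 5/3 as k → ∞.
Hence the series converges for |w| < 1/(5/3) = 3/5, so the radius of convergence is 3/5.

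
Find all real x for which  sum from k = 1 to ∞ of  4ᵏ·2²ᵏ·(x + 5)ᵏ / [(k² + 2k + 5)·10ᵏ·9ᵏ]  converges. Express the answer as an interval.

[-85/8, 5/8]

The ratio of consecutive coefficients is [(k² + 2k + 5)/((k+1)² + 2(k+1) + 5)] · 4·4/(10·9) → 8/45.
Convergence for |x + 5| · 8/45 < 1, i.e. |x + 5| < 45/8. So R = 45/8.
At x = 5/8: the terms are on the order of 1/k², so the series converges absolutely by comparison with the p-series (p = 2 > 1).
At x = -85/8: the series is dominated by a constant times Σ 1/k², which converges (p = 2 > 1).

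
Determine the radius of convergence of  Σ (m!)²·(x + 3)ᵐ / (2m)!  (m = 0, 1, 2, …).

By the ratio test, |a_{m+1}/a_m| = (m+1)²/[(2m+1)·(2m+2)] → 1/4.
Hence the series converges for |x + 3| < 1/(1/4) = 4, so the radius of convergence is 4.

R = 4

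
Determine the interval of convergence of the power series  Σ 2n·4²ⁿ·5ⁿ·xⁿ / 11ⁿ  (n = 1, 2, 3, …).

Apply the ratio test: |a_{n+1}| / |a_n| = [2(n+1)/2n] · 16·5/11, which tends to 80/11 as n → ∞.
The series converges when 80/11 · |x| < 1, giving R = 11/80.
When x = 11/80, the terms have absolute value of order n, which does not tend to 0, so the series diverges by the divergence test.
When x = -11/80, the n-th term does not approach 0; divergence by the term test.

(-11/80, 11/80)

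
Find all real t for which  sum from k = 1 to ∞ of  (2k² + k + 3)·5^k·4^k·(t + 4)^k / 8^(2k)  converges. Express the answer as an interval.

(-36/5, -4/5)

Apply the ratio test: |a_{k+1}| / |a_k| = [(2(k+1)² + (k+1) + 3)/(2k² + k + 3)] · 5·4/64, which tends to 5/16 as k → ∞.
Convergence for |t + 4| · 5/16 < 1, i.e. |t + 4| < 16/5. So R = 16/5.
At t = -4/5: the terms do not tend to 0, so the series diverges.
When t = -36/5, the k-th term does not approach 0; divergence by the term test.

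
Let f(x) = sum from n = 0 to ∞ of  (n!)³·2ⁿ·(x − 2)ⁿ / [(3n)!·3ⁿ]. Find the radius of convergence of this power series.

R = 81/2

The ratio of consecutive coefficients is (n+1)³/[(3n+1)·(3n+2)·(3n+3)] · 2/3 → 2/81.
The series converges when 2/81 · |x − 2| < 1, giving R = 81/2.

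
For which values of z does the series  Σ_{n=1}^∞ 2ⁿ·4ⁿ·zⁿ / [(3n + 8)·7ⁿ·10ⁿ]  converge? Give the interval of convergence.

The ratio of consecutive coefficients is [(3n + 8)/(3(n+1) + 8)] · 2·4/(7·10) → 4/35.
The series converges when 4/35 · |z| < 1, giving R = 35/4.
Check z = 35/4: the terms are asymptotic to a nonzero constant times 1/n, so the series diverges by limit comparison with Σ 1/n.
Endpoint z = -35/4: convergence follows from the alternating series test (terms decrease monotonically to 0).

[-35/4, 35/4)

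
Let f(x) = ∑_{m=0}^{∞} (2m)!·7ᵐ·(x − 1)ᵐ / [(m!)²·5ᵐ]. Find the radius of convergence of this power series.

R = 5/28

Apply the ratio test: |a_{m+1}| / |a_m| = (2m+1)·(2m+2)/(m+1)² · 7/5, which tends to 28/5 as m → ∞.
Convergence for |x − 1| · 28/5 < 1, i.e. |x − 1| < 5/28. So R = 5/28.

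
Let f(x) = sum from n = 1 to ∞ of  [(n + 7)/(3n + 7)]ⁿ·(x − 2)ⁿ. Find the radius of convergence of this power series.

Applying the root test, |a_n|^(1/n) = (n + 7)/(3n + 7) → 1/3.
Convergence for |x − 2| · 1/3 < 1, i.e. |x − 2| < 3. So R = 3.

R = 3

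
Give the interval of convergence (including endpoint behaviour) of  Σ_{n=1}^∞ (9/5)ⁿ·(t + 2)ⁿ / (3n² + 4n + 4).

[-23/9, -13/9]

By the ratio test, |a_{n+1}/a_n| = [(3n² + 4n + 4)/(3(n+1)² + 4(n+1) + 4)] · 9/5 → 9/5.
The series converges when 9/5 · |t + 2| < 1, giving R = 5/9.
Check t = -13/9: the terms are on the order of 1/n², so the series converges absolutely by comparison with the p-series (p = 2 > 1).
When t = -23/9, absolute convergence follows by limit comparison with Σ 1/n².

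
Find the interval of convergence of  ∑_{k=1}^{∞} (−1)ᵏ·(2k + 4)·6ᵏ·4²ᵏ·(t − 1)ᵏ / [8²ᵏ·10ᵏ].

Apply the ratio test: |a_{k+1}| / |a_k| = [(2(k+1) + 4)/(2k + 4)] · 6·16/(64·10), which tends to 3/20 as k → ∞.
Thus R = 1/(3/20) = 20/3.
When t = 23/3, the k-th term does not approach 0; divergence by the term test.
Endpoint t = -17/3: the terms do not tend to 0, so the series diverges.

(-17/3, 23/3)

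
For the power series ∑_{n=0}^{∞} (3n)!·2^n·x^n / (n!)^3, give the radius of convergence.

Apply the ratio test: |a_{n+1}| / |a_n| = (3n+1)·(3n+2)·(3n+3)/(n+1)³ · 2, which tends to 54 as n → ∞.
Thus R = 1/(54) = 1/54.

R = 1/54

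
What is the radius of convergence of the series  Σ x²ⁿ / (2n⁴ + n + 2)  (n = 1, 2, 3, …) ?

R = 1

The ratio of consecutive coefficients is (2n⁴ + n + 2)/(2(n+1)⁴ + (n+1) + 2) → 1.
Since the exponent of x increases by 2 each term, convergence requires |x|² < 1, hence R = 1.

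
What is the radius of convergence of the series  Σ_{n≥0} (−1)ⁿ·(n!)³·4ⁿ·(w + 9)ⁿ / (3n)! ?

R = 27/4

Ratio test: |a_{n+1}/a_n| = (n+1)³/[(3n+1)·(3n+2)·(3n+3)] · 4 → 4/27 as n → ∞.
Thus R = 1/(4/27) = 27/4.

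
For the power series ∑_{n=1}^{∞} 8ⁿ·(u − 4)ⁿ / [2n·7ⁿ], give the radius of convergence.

R = 7/8

By the ratio test, |a_{n+1}/a_n| = [2n/2(n+1)] · 8/7 → 8/7.
Thus R = 1/(8/7) = 7/8.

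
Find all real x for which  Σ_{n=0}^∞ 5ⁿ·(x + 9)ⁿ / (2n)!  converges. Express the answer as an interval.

(−∞, ∞)

The ratio of consecutive coefficients is 5 · 1/[(2n+1)·(2n+2)] → 0.
The ratio tends to 0 regardless of x, hence R = ∞.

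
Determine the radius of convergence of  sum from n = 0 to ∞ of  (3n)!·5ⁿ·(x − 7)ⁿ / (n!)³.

By the ratio test, |a_{n+1}/a_n| = (3n+1)·(3n+2)·(3n+3)/(n+1)³ · 5 → 135.
Hence the series converges for |x − 7| < 1/(135) = 1/135, so the radius of convergence is 1/135.

R = 1/135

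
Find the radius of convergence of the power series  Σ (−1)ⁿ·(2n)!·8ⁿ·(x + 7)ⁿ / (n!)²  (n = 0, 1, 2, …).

Ratio test: |a_{n+1}/a_n| = (2n+1)·(2n+2)/(n+1)² · 8 → 32 as n → ∞.
Thus R = 1/(32) = 1/32.

R = 1/32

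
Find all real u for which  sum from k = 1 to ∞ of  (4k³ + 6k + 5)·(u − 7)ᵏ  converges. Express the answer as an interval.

(6, 8)

The ratio of consecutive coefficients is (4(k+1)³ + 6(k+1) + 5)/(4k³ + 6k + 5) → 1.
Hence R = 1.
When u = 8, the k-th term does not approach 0; divergence by the term test.
At u = 6: the terms do not tend to 0, so the series diverges.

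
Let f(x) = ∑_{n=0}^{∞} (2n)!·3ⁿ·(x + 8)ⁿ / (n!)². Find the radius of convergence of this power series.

Apply the ratio test: |a_{n+1}| / |a_n| = (2n+1)·(2n+2)/(n+1)² · 3, which tends to 12 as n → ∞.
Hence the series converges for |x + 8| < 1/(12) = 1/12, so the radius of convergence is 1/12.

R = 1/12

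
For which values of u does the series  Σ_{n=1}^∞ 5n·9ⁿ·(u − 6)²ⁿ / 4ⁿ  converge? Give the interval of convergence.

(16/3, 20/3)

The ratio of consecutive coefficients is [5(n+1)/5n] · 9/4 → 9/4.
Since the exponent of (u − 6) increases by 2 each term, convergence requires |u − 6|² < 4/9, hence R = 2/3.
Endpoint u = 20/3: the n-th term does not approach 0; divergence by the term test.
Endpoint u = 16/3: the n-th term does not approach 0; divergence by the term test.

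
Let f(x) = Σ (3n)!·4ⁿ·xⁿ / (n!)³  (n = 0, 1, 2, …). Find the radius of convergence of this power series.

Apply the ratio test: |a_{n+1}| / |a_n| = (3n+1)·(3n+2)·(3n+3)/(n+1)³ · 4, which tends to 108 as n → ∞.
Convergence for |x| · 108 < 1, i.e. |x| < 1/108. So R = 1/108.

R = 1/108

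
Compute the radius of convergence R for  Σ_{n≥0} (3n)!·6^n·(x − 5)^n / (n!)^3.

Ratio test: |a_{n+1}/a_n| = (3n+1)·(3n+2)·(3n+3)/(n+1)³ · 6 → 162 as n → ∞.
The series converges when 162 · |x − 5| < 1, giving R = 1/162.

R = 1/162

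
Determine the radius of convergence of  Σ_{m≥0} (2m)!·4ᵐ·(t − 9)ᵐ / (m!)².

R = 1/16

Ratio test: |a_{m+1}/a_m| = (2m+1)·(2m+2)/(m+1)² · 4 → 16 as m → ∞.
Hence the series converges for |t − 9| < 1/(16) = 1/16, so the radius of convergence is 1/16.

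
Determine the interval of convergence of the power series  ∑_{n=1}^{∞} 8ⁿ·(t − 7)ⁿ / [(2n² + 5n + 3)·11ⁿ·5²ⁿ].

[-219/8, 331/8]

Apply the ratio test: |a_{n+1}| / |a_n| = [(2n² + 5n + 3)/(2(n+1)² + 5(n+1) + 3)] · 8/(11·25), which tends to 8/275 as n → ∞.
The series converges when 8/275 · |t − 7| < 1, giving R = 275/8.
Endpoint t = 331/8: the terms are on the order of 1/n², so the series converges absolutely by comparison with the p-series (p = 2 > 1).
When t = -219/8, the terms are on the order of 1/n², so the series converges absolutely by comparison with the p-series (p = 2 > 1).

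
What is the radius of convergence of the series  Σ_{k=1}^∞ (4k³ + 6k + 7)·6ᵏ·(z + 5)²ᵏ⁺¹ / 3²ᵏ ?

R = √6/2

Ratio test: |a_{k+1}/a_k| = [(4(k+1)³ + 6(k+1) + 7)/(4k³ + 6k + 7)] · 6/9 → 2/3 as k → ∞.
Since the exponent of (z + 5) increases by 2 each term, convergence requires |z + 5|² < 3/2, hence R = √6/2.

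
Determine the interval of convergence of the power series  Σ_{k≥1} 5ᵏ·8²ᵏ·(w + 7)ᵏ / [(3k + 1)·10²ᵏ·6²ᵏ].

[-73/4, 17/4)

Ratio test: |a_{k+1}/a_k| = [(3k + 1)/(3(k+1) + 1)] · 5·64/(100·36) → 4/45 as k → ∞.
Thus R = 1/(4/45) = 45/4.
Endpoint w = 17/4: the terms behave like c/k; limit comparison with the harmonic series gives divergence.
At w = -73/4: the terms alternate in sign and decrease monotonically to 0 in absolute value (size ~ c/k), so the alternating series test gives convergence.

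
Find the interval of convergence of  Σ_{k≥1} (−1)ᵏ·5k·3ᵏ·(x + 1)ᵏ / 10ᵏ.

(-13/3, 7/3)

Apply the ratio test: |a_{k+1}| / |a_k| = [5(k+1)/5k] · 3/10, which tends to 3/10 as k → ∞.
The series converges when 3/10 · |x + 1| < 1, giving R = 10/3.
When x = 7/3, the k-th term does not approach 0; divergence by the term test.
At x = -13/3: the terms do not tend to 0, so the series diverges.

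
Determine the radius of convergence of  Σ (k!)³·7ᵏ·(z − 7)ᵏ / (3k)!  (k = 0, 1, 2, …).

Ratio test: |a_{k+1}/a_k| = (k+1)³/[(3k+1)·(3k+2)·(3k+3)] · 7 → 7/27 as k → ∞.
Convergence for |z − 7| · 7/27 < 1, i.e. |z − 7| < 27/7. So R = 27/7.

R = 27/7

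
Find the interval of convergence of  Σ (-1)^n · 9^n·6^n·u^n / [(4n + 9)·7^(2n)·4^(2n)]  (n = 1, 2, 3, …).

(-392/27, 392/27]

Ratio test: |a_{n+1}/a_n| = [(4n + 9)/(4(n+1) + 9)] · 9·6/(49·16) → 27/392 as n → ∞.
Thus R = 1/(27/392) = 392/27.
At u = 392/27: an alternating series whose terms decrease to 0 in absolute value, so it converges by the Leibniz criterion.
Check u = -392/27: comparison with the harmonic series Σ 1/n shows the series diverges.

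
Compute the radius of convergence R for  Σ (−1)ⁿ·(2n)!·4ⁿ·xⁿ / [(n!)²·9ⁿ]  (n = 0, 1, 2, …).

The ratio of consecutive coefficients is (2n+1)·(2n+2)/(n+1)² · 4/9 → 16/9.
Convergence for |x| · 16/9 < 1, i.e. |x| < 9/16. So R = 9/16.

R = 9/16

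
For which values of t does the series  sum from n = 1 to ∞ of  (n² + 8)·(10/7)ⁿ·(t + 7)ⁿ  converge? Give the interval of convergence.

(-77/10, -63/10)

The ratio of consecutive coefficients is [((n+1)² + 8)/(n² + 8)] · 10/7 → 10/7.
Hence the series converges for |t + 7| < 1/(10/7) = 7/10, so the radius of convergence is 7/10.
Endpoint t = -63/10: the n-th term does not approach 0; divergence by the term test.
At t = -77/10: the n-th term does not approach 0; divergence by the term test.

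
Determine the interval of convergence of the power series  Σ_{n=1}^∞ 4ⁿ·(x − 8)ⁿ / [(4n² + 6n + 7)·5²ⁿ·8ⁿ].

Ratio test: |a_{n+1}/a_n| = [(4n² + 6n + 7)/(4(n+1)² + 6(n+1) + 7)] · 4/(25·8) → 1/50 as n → ∞.
Hence the series converges for |x − 8| < 1/(1/50) = 50, so the radius of convergence is 50.
Check x = 58: the terms are on the order of 1/n², so the series converges absolutely by comparison with the p-series (p = 2 > 1).
Endpoint x = -42: the terms are on the order of 1/n², so the series converges absolutely by comparison with the p-series (p = 2 > 1).

[-42, 58]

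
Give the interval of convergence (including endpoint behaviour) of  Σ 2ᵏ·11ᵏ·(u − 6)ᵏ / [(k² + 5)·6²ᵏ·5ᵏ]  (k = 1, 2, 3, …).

By the ratio test, |a_{k+1}/a_k| = [(k² + 5)/((k+1)² + 5)] · 2·11/(36·5) → 11/90.
The series converges when 11/90 · |u − 6| < 1, giving R = 90/11.
Check u = 156/11: absolute convergence follows by limit comparison with Σ 1/k².
Endpoint u = -24/11: absolute convergence follows by limit comparison with Σ 1/k².

[-24/11, 156/11]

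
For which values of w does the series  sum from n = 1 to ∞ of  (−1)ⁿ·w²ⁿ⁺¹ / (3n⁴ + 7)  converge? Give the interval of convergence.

The ratio of consecutive coefficients is (3n⁴ + 7)/(3(n+1)⁴ + 7) → 1.
Since the exponent of w increases by 2 each term, convergence requires |w|² < 1, hence R = 1.
Endpoint w = 1: absolute convergence follows by limit comparison with Σ 1/n⁴.
At w = -1: absolute convergence follows by limit comparison with Σ 1/n⁴.

[-1, 1]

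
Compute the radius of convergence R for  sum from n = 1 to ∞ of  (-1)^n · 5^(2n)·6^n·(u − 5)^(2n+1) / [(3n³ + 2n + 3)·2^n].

The ratio of consecutive coefficients is [(3n³ + 2n + 3)/(3(n+1)³ + 2(n+1) + 3)] · 25·6/2 → 75.
Since the exponent of (u − 5) increases by 2 each term, convergence requires |u − 5|² < 1/75, hence R = √3/15.

R = √3/15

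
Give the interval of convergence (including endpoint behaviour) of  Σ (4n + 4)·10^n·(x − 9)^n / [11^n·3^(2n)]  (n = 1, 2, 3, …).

The ratio of consecutive coefficients is [(4(n+1) + 4)/(4n + 4)] · 10/(11·9) → 10/99.
The series converges when 10/99 · |x − 9| < 1, giving R = 99/10.
When x = 189/10, the terms have absolute value of order n, which does not tend to 0, so the series diverges by the divergence test.
When x = -9/10, the n-th term does not approach 0; divergence by the term test.

(-9/10, 189/10)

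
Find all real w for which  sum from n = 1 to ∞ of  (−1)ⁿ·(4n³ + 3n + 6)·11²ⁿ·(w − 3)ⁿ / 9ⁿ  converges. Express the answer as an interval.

(354/121, 372/121)

The ratio of consecutive coefficients is [(4(n+1)³ + 3(n+1) + 6)/(4n³ + 3n + 6)] · 121/9 → 121/9.
The series converges when 121/9 · |w − 3| < 1, giving R = 9/121.
When w = 372/121, the terms do not tend to 0, so the series diverges.
At w = 354/121: the n-th term does not approach 0; divergence by the term test.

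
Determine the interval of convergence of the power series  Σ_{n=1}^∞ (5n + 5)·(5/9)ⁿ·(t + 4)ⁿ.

Ratio test: |a_{n+1}/a_n| = [(5(n+1) + 5)/(5n + 5)] · 5/9 → 5/9 as n → ∞.
Hence the series converges for |t + 4| < 1/(5/9) = 9/5, so the radius of convergence is 9/5.
Check t = -11/5: the n-th term does not approach 0; divergence by the term test.
Endpoint t = -29/5: the terms do not tend to 0, so the series diverges.

(-29/5, -11/5)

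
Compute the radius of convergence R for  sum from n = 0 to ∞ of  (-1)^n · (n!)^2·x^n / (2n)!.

R = 4

The ratio of consecutive coefficients is (n+1)²/[(2n+1)·(2n+2)] → 1/4.
Thus R = 1/(1/4) = 4.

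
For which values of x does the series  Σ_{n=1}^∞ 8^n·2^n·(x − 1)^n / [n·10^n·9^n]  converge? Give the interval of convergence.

[-37/8, 53/8)

By the ratio test, |a_{n+1}/a_n| = [n/(n+1)] · 8·2/(10·9) → 8/45.
The series converges when 8/45 · |x − 1| < 1, giving R = 45/8.
At x = 53/8: comparison with the harmonic series Σ 1/n shows the series diverges.
When x = -37/8, convergence follows from the alternating series test (terms decrease monotonically to 0).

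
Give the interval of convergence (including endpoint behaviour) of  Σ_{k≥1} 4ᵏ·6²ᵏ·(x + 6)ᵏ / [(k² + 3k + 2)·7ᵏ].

Apply the ratio test: |a_{k+1}| / |a_k| = [(k² + 3k + 2)/((k+1)² + 3(k+1) + 2)] · 4·36/7, which tends to 144/7 as k → ∞.
Thus R = 1/(144/7) = 7/144.
When x = -857/144, the series is dominated by a constant times Σ 1/k², which converges (p = 2 > 1).
Endpoint x = -871/144: absolute convergence follows by limit comparison with Σ 1/k².

[-871/144, -857/144]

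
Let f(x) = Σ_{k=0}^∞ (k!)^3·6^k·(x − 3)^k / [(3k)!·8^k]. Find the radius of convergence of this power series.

R = 36

The ratio of consecutive coefficients is (k+1)³/[(3k+1)·(3k+2)·(3k+3)] · 6/8 → 1/36.
The series converges when 1/36 · |x − 3| < 1, giving R = 36.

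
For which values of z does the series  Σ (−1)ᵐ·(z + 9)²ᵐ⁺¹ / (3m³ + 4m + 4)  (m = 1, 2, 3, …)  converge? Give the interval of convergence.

[-10, -8]

Ratio test: |a_{m+1}/a_m| = (3m³ + 4m + 4)/(3(m+1)³ + 4(m+1) + 4) → 1 as m → ∞.
Successive powers of (z + 9) differ by 2, so the series converges when |z + 9|² · 1 < 1, i.e. |z + 9| < √(1) = 1. So R = 1.
Check z = -8: absolute convergence follows by limit comparison with Σ 1/m³.
Endpoint z = -10: absolute convergence follows by limit comparison with Σ 1/m³.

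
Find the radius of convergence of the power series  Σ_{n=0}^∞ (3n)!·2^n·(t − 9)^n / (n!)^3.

Apply the ratio test: |a_{n+1}| / |a_n| = (3n+1)·(3n+2)·(3n+3)/(n+1)³ · 2, which tends to 54 as n → ∞.
Thus R = 1/(54) = 1/54.

R = 1/54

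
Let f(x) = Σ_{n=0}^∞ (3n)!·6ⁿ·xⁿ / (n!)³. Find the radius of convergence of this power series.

Apply the ratio test: |a_{n+1}| / |a_n| = (3n+1)·(3n+2)·(3n+3)/(n+1)³ · 6, which tends to 162 as n → ∞.
Thus R = 1/(162) = 1/162.

R = 1/162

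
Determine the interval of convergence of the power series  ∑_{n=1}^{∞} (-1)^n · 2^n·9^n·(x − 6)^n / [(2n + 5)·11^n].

(97/18, 119/18]

Ratio test: |a_{n+1}/a_n| = [(2n + 5)/(2(n+1) + 5)] · 2·9/11 → 18/11 as n → ∞.
Hence the series converges for |x − 6| < 1/(18/11) = 11/18, so the radius of convergence is 11/18.
At x = 119/18: the terms alternate in sign and decrease monotonically to 0 in absolute value (size ~ c/n), so the alternating series test gives convergence.
When x = 97/18, the terms are asymptotic to a nonzero constant times 1/n, so the series diverges by limit comparison with Σ 1/n.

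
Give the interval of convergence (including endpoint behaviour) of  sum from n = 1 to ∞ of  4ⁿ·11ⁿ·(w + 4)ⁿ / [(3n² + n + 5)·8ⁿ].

Apply the ratio test: |a_{n+1}| / |a_n| = [(3n² + n + 5)/(3(n+1)² + (n+1) + 5)] · 4·11/8, which tends to 11/2 as n → ∞.
Hence the series converges for |w + 4| < 1/(11/2) = 2/11, so the radius of convergence is 2/11.
Check w = -42/11: the series is dominated by a constant times Σ 1/n², which converges (p = 2 > 1).
When w = -46/11, the series is dominated by a constant times Σ 1/n², which converges (p = 2 > 1).

[-46/11, -42/11]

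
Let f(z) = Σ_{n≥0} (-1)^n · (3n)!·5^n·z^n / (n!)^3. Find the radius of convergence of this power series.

Ratio test: |a_{n+1}/a_n| = (3n+1)·(3n+2)·(3n+3)/(n+1)³ · 5 → 135 as n → ∞.
Convergence for |z| · 135 < 1, i.e. |z| < 1/135. So R = 1/135.

R = 1/135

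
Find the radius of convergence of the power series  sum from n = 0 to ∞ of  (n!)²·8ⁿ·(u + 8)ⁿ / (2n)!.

By the ratio test, |a_{n+1}/a_n| = (n+1)²/[(2n+1)·(2n+2)] · 8 → 2.
Convergence for |u + 8| · 2 < 1, i.e. |u + 8| < 1/2. So R = 1/2.

R = 1/2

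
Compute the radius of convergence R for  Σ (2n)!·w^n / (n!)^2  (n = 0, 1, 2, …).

Apply the ratio test: |a_{n+1}| / |a_n| = (2n+1)·(2n+2)/(n+1)², which tends to 4 as n → ∞.
Convergence for |w| · 4 < 1, i.e. |w| < 1/4. So R = 1/4.

R = 1/4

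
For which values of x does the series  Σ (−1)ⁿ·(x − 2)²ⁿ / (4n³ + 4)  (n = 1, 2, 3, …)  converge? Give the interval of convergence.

The ratio of consecutive coefficients is (4n³ + 4)/(4(n+1)³ + 4) → 1.
Successive powers of (x − 2) differ by 2, so the series converges when |x − 2|² · 1 < 1, i.e. |x − 2| < √(1) = 1. So R = 1.
At x = 3: the series is dominated by a constant times Σ 1/n³, which converges (p = 3 > 1).
At x = 1: the terms are on the order of 1/n³, so the series converges absolutely by comparison with the p-series (p = 3 > 1).

[1, 3]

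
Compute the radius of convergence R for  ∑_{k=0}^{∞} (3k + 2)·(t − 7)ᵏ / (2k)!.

R = ∞

Apply the ratio test: |a_{k+1}| / |a_k| = (3(k+1) + 2)/(3k + 2) · 1/[(2k+1)·(2k+2)], which tends to 0 as k → ∞.
The limit is 0, so the series converges for all t; R = ∞.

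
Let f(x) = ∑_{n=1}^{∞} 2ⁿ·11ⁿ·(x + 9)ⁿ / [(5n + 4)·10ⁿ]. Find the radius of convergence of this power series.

Apply the ratio test: |a_{n+1}| / |a_n| = [(5n + 4)/(5(n+1) + 4)] · 2·11/10, which tends to 11/5 as n → ∞.
Thus R = 1/(11/5) = 5/11.

R = 5/11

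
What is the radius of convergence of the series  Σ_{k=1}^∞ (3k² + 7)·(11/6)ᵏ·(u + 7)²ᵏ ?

R = √66/11

Ratio test: |a_{k+1}/a_k| = [(3(k+1)² + 7)/(3k² + 7)] · 11/6 → 11/6 as k → ∞.
Successive powers of (u + 7) differ by 2, so the series converges when |u + 7|² · 11/6 < 1, i.e. |u + 7| < √(6/11). So R = √66/11.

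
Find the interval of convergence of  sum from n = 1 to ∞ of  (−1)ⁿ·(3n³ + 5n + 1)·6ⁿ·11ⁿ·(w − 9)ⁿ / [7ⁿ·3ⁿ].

(191/22, 205/22)

The ratio of consecutive coefficients is [(3(n+1)³ + 5(n+1) + 1)/(3n³ + 5n + 1)] · 6·11/(7·3) → 22/7.
Convergence for |w − 9| · 22/7 < 1, i.e. |w − 9| < 7/22. So R = 7/22.
Endpoint w = 205/22: the terms have absolute value of order n³, which does not tend to 0, so the series diverges by the divergence test.
At w = 191/22: the terms do not tend to 0, so the series diverges.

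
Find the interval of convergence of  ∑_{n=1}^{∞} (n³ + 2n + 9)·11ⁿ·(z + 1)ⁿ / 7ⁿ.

The ratio of consecutive coefficients is [((n+1)³ + 2(n+1) + 9)/(n³ + 2n + 9)] · 11/7 → 11/7.
The series converges when 11/7 · |z + 1| < 1, giving R = 7/11.
Endpoint z = -4/11: the terms have absolute value of order n³, which does not tend to 0, so the series diverges by the divergence test.
When z = -18/11, the n-th term does not approach 0; divergence by the term test.

(-18/11, -4/11)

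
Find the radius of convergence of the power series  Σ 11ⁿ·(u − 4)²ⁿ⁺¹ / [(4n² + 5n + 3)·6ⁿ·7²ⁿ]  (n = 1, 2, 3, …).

By the ratio test, |a_{n+1}/a_n| = [(4n² + 5n + 3)/(4(n+1)² + 5(n+1) + 3)] · 11/(6·49) → 11/294.
Successive powers of (u − 4) differ by 2, so the series converges when |u − 4|² · 11/294 < 1, i.e. |u − 4| < √(294/11). So R = 7√66/11.

R = 7√66/11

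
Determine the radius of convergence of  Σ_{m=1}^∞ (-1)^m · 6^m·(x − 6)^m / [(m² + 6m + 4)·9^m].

R = 3/2

Apply the ratio test: |a_{m+1}| / |a_m| = [(m² + 6m + 4)/((m+1)² + 6(m+1) + 4)] · 6/9, which tends to 2/3 as m → ∞.
Thus R = 1/(2/3) = 3/2.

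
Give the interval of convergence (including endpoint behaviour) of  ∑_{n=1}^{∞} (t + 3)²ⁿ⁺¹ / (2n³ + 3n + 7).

By the ratio test, |a_{n+1}/a_n| = (2n³ + 3n + 7)/(2(n+1)³ + 3(n+1) + 7) → 1.
Since the exponent of (t + 3) increases by 2 each term, convergence requires |t + 3|² < 1, hence R = 1.
Check t = -2: absolute convergence follows by limit comparison with Σ 1/n³.
Check t = -4: the series is dominated by a constant times Σ 1/n³, which converges (p = 3 > 1).

[-4, -2]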